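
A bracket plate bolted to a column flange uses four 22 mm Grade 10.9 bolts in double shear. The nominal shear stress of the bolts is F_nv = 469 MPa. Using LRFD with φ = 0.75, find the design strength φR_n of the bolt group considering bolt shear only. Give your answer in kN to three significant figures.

1070 kN

A_b = π × 22² / 4 = 380.1 mm².
R_n = F_nv · A_b · n · n_s = 469 × 380.1 × 4 × 2 / 1000 = 1426 kN.
Design strength φR_n = 0.75 × 1426 = 1070 kN.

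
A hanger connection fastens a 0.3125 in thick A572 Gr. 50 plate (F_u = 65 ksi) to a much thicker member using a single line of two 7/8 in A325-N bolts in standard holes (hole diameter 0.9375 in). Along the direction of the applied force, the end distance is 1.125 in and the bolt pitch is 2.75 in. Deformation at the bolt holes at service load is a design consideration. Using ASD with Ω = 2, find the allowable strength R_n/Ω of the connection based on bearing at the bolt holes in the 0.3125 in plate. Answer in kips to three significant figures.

29.3 kips

Per bolt r_n = 1.2 l_c t F_u ≤ 2.4 d t F_u; upper limit = 2.4 × 0.875 × 0.3125 × 65 = 42.66 kips.
Edge bolt: l_c = 1.125 − 0.9375/2 = 0.6562 in → 1.2 × 0.6562 × 0.3125 × 65 = 16 → r_n = 16 kips.
Interior bolts: l_c = 2.75 − 0.9375 = 1.812 in → 1.2 × 1.812 × 0.3125 × 65 = 44.18 → r_n = 42.66 kips.
R_n = 1 × 16 + 1 × 42.66 = 58.65 kips.
Allowable strength R_n/Ω = 58.65 / 2 = 29.3 kips.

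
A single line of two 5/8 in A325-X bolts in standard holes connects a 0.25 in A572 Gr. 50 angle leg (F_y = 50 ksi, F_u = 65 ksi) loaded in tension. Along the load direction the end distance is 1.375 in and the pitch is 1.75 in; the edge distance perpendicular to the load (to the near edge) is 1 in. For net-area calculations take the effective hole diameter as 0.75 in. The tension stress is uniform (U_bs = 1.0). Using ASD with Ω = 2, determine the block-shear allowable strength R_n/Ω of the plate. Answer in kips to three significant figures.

14.8 kips

Shear plane L_v = 1.375 + 1·1.75 = 3.125 in; A_gv = 3.125 × 0.25 = 0.7812 in².
A_nv = (3.125 − 1.5·0.75) × 0.25 = 0.5 in².
A_nt = (1 − 0.5·0.75) × 0.25 = 0.1562 in².
0.6 F_u A_nv = 19.5 kips; 0.6 F_y A_gv = 23.44 kips → shear rupture governs the shear term.
R_n = 19.5 + 1.0 × 65 × 0.1562 = 29.66 kips.
Allowable strength R_n/Ω = 29.66 / 2 = 14.8 kips.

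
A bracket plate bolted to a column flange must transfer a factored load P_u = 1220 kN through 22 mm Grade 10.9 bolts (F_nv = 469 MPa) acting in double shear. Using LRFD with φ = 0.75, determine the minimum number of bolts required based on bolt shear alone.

5 bolts

A_b = π·22²/4 = 380.1 mm².
Per-bolt design strength φR_n = 0.75 × 469 × 380.1 × 2 / 1000 = 267.4 kN.
n ≥ 1220 / 267.4 = 4.562 → use 5 bolts.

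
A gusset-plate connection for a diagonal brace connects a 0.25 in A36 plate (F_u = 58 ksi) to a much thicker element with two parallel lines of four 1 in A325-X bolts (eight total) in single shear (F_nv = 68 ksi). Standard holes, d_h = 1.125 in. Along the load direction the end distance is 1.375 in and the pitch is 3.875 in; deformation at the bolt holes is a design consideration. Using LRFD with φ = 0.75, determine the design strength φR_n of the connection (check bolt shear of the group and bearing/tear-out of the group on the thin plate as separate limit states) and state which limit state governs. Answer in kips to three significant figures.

Bolt shear: A_b = π·1²/4 = 0.7854 in²; R_n = 68 × 0.7854 × 8 × 1 = 427.3 kips → 0.75 × 427.3 = 320 kips.
Bearing (1.2 l_c t F_u ≤ 2.4 d t F_u): upper limit = 2.4·1·0.25·58 = 34.8 kips.
  Edge l_c = 1.375 − 1.125/2 = 0.8125 → r_n = 14.14 kips; interior l_c = 3.875 − 1.125 = 2.75 → r_n = 34.8 kips.
  R_n,bearing = 2·14.14 + 6·34.8 = 237.1 kips → 0.75 × 237.1 = 178 kips.
Bearing governs: 178 kips.

178 kips (bearing governs)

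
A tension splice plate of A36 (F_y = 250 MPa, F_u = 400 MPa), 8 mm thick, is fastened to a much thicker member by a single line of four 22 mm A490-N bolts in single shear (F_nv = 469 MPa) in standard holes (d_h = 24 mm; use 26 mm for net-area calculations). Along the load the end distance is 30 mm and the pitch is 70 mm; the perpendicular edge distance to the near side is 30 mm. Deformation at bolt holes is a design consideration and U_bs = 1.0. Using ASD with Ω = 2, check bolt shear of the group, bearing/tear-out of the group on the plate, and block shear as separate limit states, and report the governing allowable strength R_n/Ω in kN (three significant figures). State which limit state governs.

Bolt shear: A_b = π·22²/4 = 380.1 mm²; R_n = 469 × 380.1 × 4 × 1 / 1000 = 713.1 kN → 713.1 / 2 = 357 kN.
Bearing: edge l_c = 18, r_n = 69.12 kN; interior l_c = 46, r_n = 169 kN; R_n = 69.12 + 3·169 = 576 kN → 288 kN.
Block shear: A_gv = 1920, A_nv = 1192, A_nt = 136 mm²; R_n = min(0.6F_uA_nv, 0.6F_yA_gv) + U_bs·F_u·A_nt = 340.5 kN → 170 kN.
Block shear governs: 170 kN.

170 kN (block shear governs)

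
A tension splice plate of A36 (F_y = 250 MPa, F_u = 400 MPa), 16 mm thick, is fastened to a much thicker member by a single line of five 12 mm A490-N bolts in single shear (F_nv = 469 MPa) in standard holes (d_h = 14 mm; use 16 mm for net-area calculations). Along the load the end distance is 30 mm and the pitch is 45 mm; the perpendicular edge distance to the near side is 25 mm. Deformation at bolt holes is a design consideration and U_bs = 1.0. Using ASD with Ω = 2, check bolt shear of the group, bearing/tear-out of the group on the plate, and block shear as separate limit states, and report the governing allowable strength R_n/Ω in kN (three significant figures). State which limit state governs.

133 kN (bolt shear governs)

Bolt shear: A_b = π·12²/4 = 113.1 mm²; R_n = 469 × 113.1 × 5 × 1 / 1000 = 265.2 kN → 265.2 / 2 = 133 kN.
Bearing: edge l_c = 23, r_n = 176.6 kN; interior l_c = 31, r_n = 184.3 kN; R_n = 176.6 + 4·184.3 = 913.9 kN → 457 kN.
Block shear: A_gv = 3360, A_nv = 2208, A_nt = 272 mm²; R_n = min(0.6F_uA_nv, 0.6F_yA_gv) + U_bs·F_u·A_nt = 612.8 kN → 306 kN.
Bolt shear governs: 133 kN.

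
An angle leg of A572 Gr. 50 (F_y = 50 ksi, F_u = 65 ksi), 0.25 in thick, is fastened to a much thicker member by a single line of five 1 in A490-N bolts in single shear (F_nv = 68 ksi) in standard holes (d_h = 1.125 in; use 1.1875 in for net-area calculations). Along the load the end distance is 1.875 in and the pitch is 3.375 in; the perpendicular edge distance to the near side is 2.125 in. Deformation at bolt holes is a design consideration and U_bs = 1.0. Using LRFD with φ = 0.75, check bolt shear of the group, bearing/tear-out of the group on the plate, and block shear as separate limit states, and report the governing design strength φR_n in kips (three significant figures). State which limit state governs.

92 kips (block shear governs)

Bolt shear: A_b = π·1²/4 = 0.7854 in²; R_n = 68 × 0.7854 × 5 × 1 = 267 kips → 0.75 × 267 = 200 kips.
Bearing: edge l_c = 1.312, r_n = 25.59 kips; interior l_c = 2.25, r_n = 39 kips; R_n = 25.59 + 4·39 = 181.6 kips → 136 kips.
Block shear: A_gv = 3.844, A_nv = 2.508, A_nt = 0.3828 in²; R_n = min(0.6F_uA_nv, 0.6F_yA_gv) + U_bs·F_u·A_nt = 122.7 kips → 92 kips.
Block shear governs: 92 kips.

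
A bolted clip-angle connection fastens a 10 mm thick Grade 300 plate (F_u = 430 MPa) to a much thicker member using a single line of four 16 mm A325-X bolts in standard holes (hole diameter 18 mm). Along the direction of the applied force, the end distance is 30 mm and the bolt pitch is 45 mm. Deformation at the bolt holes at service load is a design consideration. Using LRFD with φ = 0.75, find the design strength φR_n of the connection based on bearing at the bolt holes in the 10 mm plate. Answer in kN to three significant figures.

395 kN

Per bolt r_n = 1.2 l_c t F_u ≤ 2.4 d t F_u; upper limit = 2.4 × 16 × 10 × 430 / 1000 = 165.1 kN.
Edge bolt: l_c = 30 − 18/2 = 21 mm → 1.2 × 21 × 10 × 430 / 1000 = 108.4 → r_n = 108.4 kN.
Interior bolts: l_c = 45 − 18 = 27 mm → 1.2 × 27 × 10 × 430 / 1000 = 139.3 → r_n = 139.3 kN.
R_n = 1 × 108.4 + 3 × 139.3 = 526.3 kN.
Design strength φR_n = 0.75 × 526.3 = 395 kN.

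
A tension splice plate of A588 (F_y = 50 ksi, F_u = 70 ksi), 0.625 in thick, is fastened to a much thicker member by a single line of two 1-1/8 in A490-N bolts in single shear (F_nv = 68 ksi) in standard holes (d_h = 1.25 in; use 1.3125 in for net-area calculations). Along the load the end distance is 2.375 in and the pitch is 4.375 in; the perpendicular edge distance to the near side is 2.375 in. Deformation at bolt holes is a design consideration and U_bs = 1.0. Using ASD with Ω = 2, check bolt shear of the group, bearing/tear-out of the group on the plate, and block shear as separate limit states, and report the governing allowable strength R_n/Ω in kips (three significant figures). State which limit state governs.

Bolt shear: A_b = π·1.125²/4 = 0.994 in²; R_n = 68 × 0.994 × 2 × 1 = 135.2 kips → 135.2 / 2 = 67.6 kips.
Bearing: edge l_c = 1.75, r_n = 91.88 kips; interior l_c = 3.125, r_n = 118.1 kips; R_n = 91.88 + 1·118.1 = 210 kips → 105 kips.
Block shear: A_gv = 4.219, A_nv = 2.988, A_nt = 1.074 in²; R_n = min(0.6F_uA_nv, 0.6F_yA_gv) + U_bs·F_u·A_nt = 200.7 kips → 100 kips.
Bolt shear governs: 67.6 kips.

67.6 kips (bolt shear governs)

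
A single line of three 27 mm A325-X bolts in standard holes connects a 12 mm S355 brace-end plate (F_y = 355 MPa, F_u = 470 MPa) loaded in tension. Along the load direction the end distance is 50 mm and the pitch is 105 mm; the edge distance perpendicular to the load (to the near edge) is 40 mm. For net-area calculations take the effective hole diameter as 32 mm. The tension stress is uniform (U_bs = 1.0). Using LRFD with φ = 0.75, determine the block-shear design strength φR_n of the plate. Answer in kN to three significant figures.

558 kN

Shear plane L_v = 50 + 2·105 = 260 mm; A_gv = 260 × 12 = 3120 mm².
A_nv = (260 − 2.5·32) × 12 = 2160 mm².
A_nt = (40 − 0.5·32) × 12 = 288 mm².
0.6 F_u A_nv = 609.1 kN; 0.6 F_y A_gv = 664.6 kN → shear rupture governs the shear term.
R_n = 609.1 + 1.0 × 470 × 288 / 1000 = 744.5 kN.
Design strength φR_n = 0.75 × 744.5 = 558 kN.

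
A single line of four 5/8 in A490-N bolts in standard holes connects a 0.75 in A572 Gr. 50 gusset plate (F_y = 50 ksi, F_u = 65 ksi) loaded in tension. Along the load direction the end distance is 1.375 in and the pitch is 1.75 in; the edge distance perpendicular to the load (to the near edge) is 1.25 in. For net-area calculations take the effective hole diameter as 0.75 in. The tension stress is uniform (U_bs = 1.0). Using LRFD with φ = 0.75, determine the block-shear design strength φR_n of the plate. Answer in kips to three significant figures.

120 kips

Shear plane L_v = 1.375 + 3·1.75 = 6.625 in; A_gv = 6.625 × 0.75 = 4.969 in².
A_nv = (6.625 − 3.5·0.75) × 0.75 = 3 in².
A_nt = (1.25 − 0.5·0.75) × 0.75 = 0.6562 in².
0.6 F_u A_nv = 117 kips; 0.6 F_y A_gv = 149.1 kips → shear rupture governs the shear term.
R_n = 117 + 1.0 × 65 × 0.6562 = 159.7 kips.
Design strength φR_n = 0.75 × 159.7 = 120 kips.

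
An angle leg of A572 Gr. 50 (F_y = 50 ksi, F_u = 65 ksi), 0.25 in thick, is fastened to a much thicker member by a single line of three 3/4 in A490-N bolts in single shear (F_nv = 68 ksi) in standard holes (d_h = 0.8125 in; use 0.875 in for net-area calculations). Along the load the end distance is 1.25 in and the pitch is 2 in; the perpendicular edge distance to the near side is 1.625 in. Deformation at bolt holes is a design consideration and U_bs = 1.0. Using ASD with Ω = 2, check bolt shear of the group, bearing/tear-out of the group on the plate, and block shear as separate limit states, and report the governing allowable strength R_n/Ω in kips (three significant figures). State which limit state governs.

Bolt shear: A_b = π·0.75²/4 = 0.4418 in²; R_n = 68 × 0.4418 × 3 × 1 = 90.12 kips → 90.12 / 2 = 45.1 kips.
Bearing: edge l_c = 0.8438, r_n = 16.45 kips; interior l_c = 1.188, r_n = 23.16 kips; R_n = 16.45 + 2·23.16 = 62.77 kips → 31.4 kips.
Block shear: A_gv = 1.312, A_nv = 0.7656, A_nt = 0.2969 in²; R_n = min(0.6F_uA_nv, 0.6F_yA_gv) + U_bs·F_u·A_nt = 49.16 kips → 24.6 kips.
Block shear governs: 24.6 kips.

24.6 kips (block shear governs)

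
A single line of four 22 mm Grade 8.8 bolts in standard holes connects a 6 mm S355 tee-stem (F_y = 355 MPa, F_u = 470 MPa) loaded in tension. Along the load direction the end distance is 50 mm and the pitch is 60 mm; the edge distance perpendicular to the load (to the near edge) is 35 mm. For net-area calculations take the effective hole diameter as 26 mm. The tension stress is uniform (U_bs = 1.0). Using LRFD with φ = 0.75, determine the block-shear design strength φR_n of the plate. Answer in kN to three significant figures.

Shear plane L_v = 50 + 3·60 = 230 mm; A_gv = 230 × 6 = 1380 mm².
A_nv = (230 − 3.5·26) × 6 = 834 mm².
A_nt = (35 − 0.5·26) × 6 = 132 mm².
0.6 F_u A_nv = 235.2 kN; 0.6 F_y A_gv = 293.9 kN → shear rupture governs the shear term.
R_n = 235.2 + 1.0 × 470 × 132 / 1000 = 297.2 kN.
Design strength φR_n = 0.75 × 297.2 = 223 kN.

223 kN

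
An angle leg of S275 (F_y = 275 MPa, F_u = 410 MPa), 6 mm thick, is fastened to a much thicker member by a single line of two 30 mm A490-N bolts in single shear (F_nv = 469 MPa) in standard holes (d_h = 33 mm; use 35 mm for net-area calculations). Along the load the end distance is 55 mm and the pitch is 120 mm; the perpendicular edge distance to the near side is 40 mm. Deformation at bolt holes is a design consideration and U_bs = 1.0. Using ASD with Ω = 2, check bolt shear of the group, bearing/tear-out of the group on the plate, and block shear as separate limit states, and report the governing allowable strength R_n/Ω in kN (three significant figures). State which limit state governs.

Bolt shear: A_b = π·30²/4 = 706.9 mm²; R_n = 469 × 706.9 × 2 × 1 / 1000 = 663 kN → 663 / 2 = 332 kN.
Bearing: edge l_c = 38.5, r_n = 113.7 kN; interior l_c = 87, r_n = 177.1 kN; R_n = 113.7 + 1·177.1 = 290.8 kN → 145 kN.
Block shear: A_gv = 1050, A_nv = 735, A_nt = 135 mm²; R_n = min(0.6F_uA_nv, 0.6F_yA_gv) + U_bs·F_u·A_nt = 228.6 kN → 114 kN.
Block shear governs: 114 kN.

114 kN (block shear governs)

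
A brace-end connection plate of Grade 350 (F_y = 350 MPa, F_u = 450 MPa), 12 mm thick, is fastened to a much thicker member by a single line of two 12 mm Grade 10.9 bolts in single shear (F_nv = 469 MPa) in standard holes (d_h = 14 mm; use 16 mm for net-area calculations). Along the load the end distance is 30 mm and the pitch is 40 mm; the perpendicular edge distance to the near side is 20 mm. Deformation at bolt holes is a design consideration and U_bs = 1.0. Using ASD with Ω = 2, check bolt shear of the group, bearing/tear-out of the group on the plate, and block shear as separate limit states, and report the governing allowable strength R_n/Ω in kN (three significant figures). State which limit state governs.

Bolt shear: A_b = π·12²/4 = 113.1 mm²; R_n = 469 × 113.1 × 2 × 1 / 1000 = 106.1 kN → 106.1 / 2 = 53 kN.
Bearing: edge l_c = 23, r_n = 149 kN; interior l_c = 26, r_n = 155.5 kN; R_n = 149 + 1·155.5 = 304.6 kN → 152 kN.
Block shear: A_gv = 840, A_nv = 552, A_nt = 144 mm²; R_n = min(0.6F_uA_nv, 0.6F_yA_gv) + U_bs·F_u·A_nt = 213.8 kN → 107 kN.
Bolt shear governs: 53 kN.

53 kN (bolt shear governs)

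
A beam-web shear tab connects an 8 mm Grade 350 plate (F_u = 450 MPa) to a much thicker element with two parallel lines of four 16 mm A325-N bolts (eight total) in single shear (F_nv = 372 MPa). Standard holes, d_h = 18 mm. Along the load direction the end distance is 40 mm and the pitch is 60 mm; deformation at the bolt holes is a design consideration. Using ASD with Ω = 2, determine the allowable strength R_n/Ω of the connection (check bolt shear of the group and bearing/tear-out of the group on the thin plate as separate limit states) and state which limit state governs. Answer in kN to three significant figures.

Bolt shear: A_b = π·16²/4 = 201.1 mm²; R_n = 372 × 201.1 × 8 × 1 / 1000 = 598.4 kN → 598.4 / 2 = 299 kN.
Bearing (1.2 l_c t F_u ≤ 2.4 d t F_u): upper limit = 2.4·16·8·450 / 1000 = 138.2 kN.
  Edge l_c = 40 − 18/2 = 31 → r_n = 133.9 kN; interior l_c = 60 − 18 = 42 → r_n = 138.2 kN.
  R_n,bearing = 2·133.9 + 6·138.2 = 1097 kN → 1097 / 2 = 549 kN.
Bolt shear governs: 299 kN.

299 kN (bolt shear governs)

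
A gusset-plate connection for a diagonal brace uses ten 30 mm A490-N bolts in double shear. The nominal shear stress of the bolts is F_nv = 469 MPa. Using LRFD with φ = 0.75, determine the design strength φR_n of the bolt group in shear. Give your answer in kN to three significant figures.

A_b = π × 30² / 4 = 706.9 mm².
R_n = F_nv · A_b · n · n_s = 469 × 706.9 × 10 × 2 / 1000 = 6630 kN.
Design strength φR_n = 0.75 × 6630 = 4970 kN.

4970 kN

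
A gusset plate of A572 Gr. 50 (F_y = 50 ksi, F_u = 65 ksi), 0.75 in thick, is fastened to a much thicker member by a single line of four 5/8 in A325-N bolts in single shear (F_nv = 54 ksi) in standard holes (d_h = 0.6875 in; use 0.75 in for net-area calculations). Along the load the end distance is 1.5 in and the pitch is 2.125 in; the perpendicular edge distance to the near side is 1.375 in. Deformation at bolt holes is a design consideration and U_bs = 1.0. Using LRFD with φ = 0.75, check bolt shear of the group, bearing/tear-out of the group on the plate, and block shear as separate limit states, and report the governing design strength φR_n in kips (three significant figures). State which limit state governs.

Bolt shear: A_b = π·0.625²/4 = 0.3068 in²; R_n = 54 × 0.3068 × 4 × 1 = 66.27 kips → 0.75 × 66.27 = 49.7 kips.
Bearing: edge l_c = 1.156, r_n = 67.64 kips; interior l_c = 1.438, r_n = 73.12 kips; R_n = 67.64 + 3·73.12 = 287 kips → 215 kips.
Block shear: A_gv = 5.906, A_nv = 3.938, A_nt = 0.75 in²; R_n = min(0.6F_uA_nv, 0.6F_yA_gv) + U_bs·F_u·A_nt = 202.3 kips → 152 kips.
Bolt shear governs: 49.7 kips.

49.7 kips (bolt shear governs)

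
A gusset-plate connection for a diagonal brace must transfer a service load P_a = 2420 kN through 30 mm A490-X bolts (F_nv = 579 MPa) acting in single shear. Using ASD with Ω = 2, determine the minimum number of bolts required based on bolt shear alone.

A_b = π·30²/4 = 706.9 mm².
Per-bolt allowable strength R_n/Ω = 579 × 706.9 × 1 / 1000 / 2 = 204.6 kN.
n ≥ 2420 / 204.6 = 11.83 → use 12 bolts.

12 bolts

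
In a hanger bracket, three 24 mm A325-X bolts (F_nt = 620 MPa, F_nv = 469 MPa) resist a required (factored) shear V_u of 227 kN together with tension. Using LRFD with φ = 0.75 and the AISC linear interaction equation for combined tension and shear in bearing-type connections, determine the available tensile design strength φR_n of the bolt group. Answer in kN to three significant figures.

520 kN

A_b = π·24²/4 = 452.4 mm²; f_rv = 227 × 1000 / (3 × 452.4) = 167.3 MPa.
F'_nt = 1.3 F_nt − (F_nt / φF_nv) f_rv = 1.3·620 − (620/(0.75·469))·167.3 = 511.2 MPa, capped at F_nt → F'_nt = 511.2 MPa.
R_n = F'_nt · A_b · n = 511.2 × 452.4 × 3 / 1000 = 693.8 kN.
Design strength φR_n = 0.75 × 693.8 = 520 kN.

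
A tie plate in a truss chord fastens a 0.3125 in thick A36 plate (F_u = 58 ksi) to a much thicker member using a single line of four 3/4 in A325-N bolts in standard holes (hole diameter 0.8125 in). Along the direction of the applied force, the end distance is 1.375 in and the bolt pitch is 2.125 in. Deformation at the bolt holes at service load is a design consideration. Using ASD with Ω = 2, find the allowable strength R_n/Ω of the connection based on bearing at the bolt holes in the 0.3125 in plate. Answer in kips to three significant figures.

53.4 kips

Per bolt r_n = 1.2 l_c t F_u ≤ 2.4 d t F_u; upper limit = 2.4 × 0.75 × 0.3125 × 58 = 32.62 kips.
Edge bolt: l_c = 1.375 − 0.8125/2 = 0.9688 in → 1.2 × 0.9688 × 0.3125 × 58 = 21.07 → r_n = 21.07 kips.
Interior bolts: l_c = 2.125 − 0.8125 = 1.312 in → 1.2 × 1.312 × 0.3125 × 58 = 28.55 → r_n = 28.55 kips.
R_n = 1 × 21.07 + 3 × 28.55 = 106.7 kips.
Allowable strength R_n/Ω = 106.7 / 2 = 53.4 kips.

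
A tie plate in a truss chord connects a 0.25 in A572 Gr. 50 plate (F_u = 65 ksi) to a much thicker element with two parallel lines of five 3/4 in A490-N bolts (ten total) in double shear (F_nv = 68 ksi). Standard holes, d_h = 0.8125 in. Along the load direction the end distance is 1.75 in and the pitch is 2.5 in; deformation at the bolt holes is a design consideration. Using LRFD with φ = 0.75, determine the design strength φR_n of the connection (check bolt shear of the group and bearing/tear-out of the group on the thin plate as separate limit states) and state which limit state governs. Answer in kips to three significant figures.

215 kips (bearing governs)

Bolt shear: A_b = π·0.75²/4 = 0.4418 in²; R_n = 68 × 0.4418 × 10 × 2 = 600.8 kips → 0.75 × 600.8 = 451 kips.
Bearing (1.2 l_c t F_u ≤ 2.4 d t F_u): upper limit = 2.4·0.75·0.25·65 = 29.25 kips.
  Edge l_c = 1.75 − 0.8125/2 = 1.344 → r_n = 26.2 kips; interior l_c = 2.5 − 0.8125 = 1.688 → r_n = 29.25 kips.
  R_n,bearing = 2·26.2 + 8·29.25 = 286.4 kips → 0.75 × 286.4 = 215 kips.
Bearing governs: 215 kips.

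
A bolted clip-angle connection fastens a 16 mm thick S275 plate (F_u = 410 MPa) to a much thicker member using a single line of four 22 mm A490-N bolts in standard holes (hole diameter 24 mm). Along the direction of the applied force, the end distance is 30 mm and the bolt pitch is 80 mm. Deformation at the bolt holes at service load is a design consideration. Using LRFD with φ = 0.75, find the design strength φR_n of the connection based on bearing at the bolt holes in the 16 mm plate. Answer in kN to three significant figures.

886 kN

Per bolt r_n = 1.2 l_c t F_u ≤ 2.4 d t F_u; upper limit = 2.4 × 22 × 16 × 410 / 1000 = 346.4 kN.
Edge bolt: l_c = 30 − 24/2 = 18 mm → 1.2 × 18 × 16 × 410 / 1000 = 141.7 → r_n = 141.7 kN.
Interior bolts: l_c = 80 − 24 = 56 mm → 1.2 × 56 × 16 × 410 / 1000 = 440.8 → r_n = 346.4 kN.
R_n = 1 × 141.7 + 3 × 346.4 = 1181 kN.
Design strength φR_n = 0.75 × 1181 = 886 kN.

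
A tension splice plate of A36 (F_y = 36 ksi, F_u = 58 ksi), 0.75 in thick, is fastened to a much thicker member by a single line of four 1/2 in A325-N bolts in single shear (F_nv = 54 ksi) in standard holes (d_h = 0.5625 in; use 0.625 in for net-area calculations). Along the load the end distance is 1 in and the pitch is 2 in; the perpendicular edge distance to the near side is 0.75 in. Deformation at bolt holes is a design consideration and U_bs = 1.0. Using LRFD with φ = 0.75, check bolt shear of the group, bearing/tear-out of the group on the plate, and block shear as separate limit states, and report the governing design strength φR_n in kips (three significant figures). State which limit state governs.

Bolt shear: A_b = π·0.5²/4 = 0.1963 in²; R_n = 54 × 0.1963 × 4 × 1 = 42.41 kips → 0.75 × 42.41 = 31.8 kips.
Bearing: edge l_c = 0.7188, r_n = 37.52 kips; interior l_c = 1.438, r_n = 52.2 kips; R_n = 37.52 + 3·52.2 = 194.1 kips → 146 kips.
Block shear: A_gv = 5.25, A_nv = 3.609, A_nt = 0.3281 in²; R_n = min(0.6F_uA_nv, 0.6F_yA_gv) + U_bs·F_u·A_nt = 132.4 kips → 99.3 kips.
Bolt shear governs: 31.8 kips.

31.8 kips (bolt shear governs)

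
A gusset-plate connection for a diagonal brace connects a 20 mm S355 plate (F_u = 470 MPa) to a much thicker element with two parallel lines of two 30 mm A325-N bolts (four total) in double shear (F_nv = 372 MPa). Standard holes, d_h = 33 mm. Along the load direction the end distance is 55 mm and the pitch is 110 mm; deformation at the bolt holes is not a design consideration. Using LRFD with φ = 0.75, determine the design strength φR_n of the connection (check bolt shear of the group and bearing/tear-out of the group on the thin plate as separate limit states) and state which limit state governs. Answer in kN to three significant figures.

1580 kN (bolt shear governs)

Bolt shear: A_b = π·30²/4 = 706.9 mm²; R_n = 372 × 706.9 × 4 × 2 / 1000 = 2104 kN → 0.75 × 2104 = 1580 kN.
Bearing (1.5 l_c t F_u ≤ 3.0 d t F_u): upper limit = 3.0·30·20·470 / 1000 = 846 kN.
  Edge l_c = 55 − 33/2 = 38.5 → r_n = 542.9 kN; interior l_c = 110 − 33 = 77 → r_n = 846 kN.
  R_n,bearing = 2·542.9 + 2·846 = 2778 kN → 0.75 × 2778 = 2080 kN.
Bolt shear governs: 1580 kN.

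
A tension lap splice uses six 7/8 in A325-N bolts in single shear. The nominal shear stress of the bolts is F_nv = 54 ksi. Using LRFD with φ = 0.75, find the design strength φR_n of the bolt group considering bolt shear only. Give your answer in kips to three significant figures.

146 kips

A_b = π × 0.875² / 4 = 0.6013 in².
R_n = F_nv · A_b · n · n_s = 54 × 0.6013 × 6 × 1 = 194.8 kips.
Design strength φR_n = 0.75 × 194.8 = 146 kips.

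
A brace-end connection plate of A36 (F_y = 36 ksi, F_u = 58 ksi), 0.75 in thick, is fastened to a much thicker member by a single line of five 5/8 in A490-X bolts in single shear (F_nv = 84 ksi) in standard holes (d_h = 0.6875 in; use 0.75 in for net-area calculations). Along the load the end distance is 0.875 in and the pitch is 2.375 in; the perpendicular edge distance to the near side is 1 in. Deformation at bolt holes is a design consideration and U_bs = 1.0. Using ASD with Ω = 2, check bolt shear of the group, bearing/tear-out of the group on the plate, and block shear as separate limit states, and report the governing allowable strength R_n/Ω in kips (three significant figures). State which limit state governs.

64.4 kips (bolt shear governs)

Bolt shear: A_b = π·0.625²/4 = 0.3068 in²; R_n = 84 × 0.3068 × 5 × 1 = 128.9 kips → 128.9 / 2 = 64.4 kips.
Bearing: edge l_c = 0.5312, r_n = 27.73 kips; interior l_c = 1.688, r_n = 65.25 kips; R_n = 27.73 + 4·65.25 = 288.7 kips → 144 kips.
Block shear: A_gv = 7.781, A_nv = 5.25, A_nt = 0.4688 in²; R_n = min(0.6F_uA_nv, 0.6F_yA_gv) + U_bs·F_u·A_nt = 195.3 kips → 97.6 kips.
Bolt shear governs: 64.4 kips.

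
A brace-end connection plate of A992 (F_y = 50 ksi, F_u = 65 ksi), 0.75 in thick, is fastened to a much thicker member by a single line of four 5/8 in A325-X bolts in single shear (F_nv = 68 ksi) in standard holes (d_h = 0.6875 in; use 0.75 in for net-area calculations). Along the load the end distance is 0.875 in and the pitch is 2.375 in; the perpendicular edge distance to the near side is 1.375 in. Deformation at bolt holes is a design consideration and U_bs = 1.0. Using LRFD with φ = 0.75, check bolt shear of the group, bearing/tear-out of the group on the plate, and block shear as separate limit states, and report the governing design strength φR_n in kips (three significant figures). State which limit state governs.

62.6 kips (bolt shear governs)

Bolt shear: A_b = π·0.625²/4 = 0.3068 in²; R_n = 68 × 0.3068 × 4 × 1 = 83.45 kips → 0.75 × 83.45 = 62.6 kips.
Bearing: edge l_c = 0.5312, r_n = 31.08 kips; interior l_c = 1.688, r_n = 73.12 kips; R_n = 31.08 + 3·73.12 = 250.5 kips → 188 kips.
Block shear: A_gv = 6, A_nv = 4.031, A_nt = 0.75 in²; R_n = min(0.6F_uA_nv, 0.6F_yA_gv) + U_bs·F_u·A_nt = 206 kips → 154 kips.
Bolt shear governs: 62.6 kips.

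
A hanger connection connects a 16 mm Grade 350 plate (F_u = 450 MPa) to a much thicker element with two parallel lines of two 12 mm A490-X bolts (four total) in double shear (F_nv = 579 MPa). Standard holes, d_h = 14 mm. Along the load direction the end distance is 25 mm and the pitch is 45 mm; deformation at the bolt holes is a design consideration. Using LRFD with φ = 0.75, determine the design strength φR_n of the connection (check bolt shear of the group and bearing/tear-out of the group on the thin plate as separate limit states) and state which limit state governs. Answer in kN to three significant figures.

393 kN (bolt shear governs)

Bolt shear: A_b = π·12²/4 = 113.1 mm²; R_n = 579 × 113.1 × 4 × 2 / 1000 = 523.9 kN → 0.75 × 523.9 = 393 kN.
Bearing (1.2 l_c t F_u ≤ 2.4 d t F_u): upper limit = 2.4·12·16·450 / 1000 = 207.4 kN.
  Edge l_c = 25 − 14/2 = 18 → r_n = 155.5 kN; interior l_c = 45 − 14 = 31 → r_n = 207.4 kN.
  R_n,bearing = 2·155.5 + 2·207.4 = 725.8 kN → 0.75 × 725.8 = 544 kN.
Bolt shear governs: 393 kN.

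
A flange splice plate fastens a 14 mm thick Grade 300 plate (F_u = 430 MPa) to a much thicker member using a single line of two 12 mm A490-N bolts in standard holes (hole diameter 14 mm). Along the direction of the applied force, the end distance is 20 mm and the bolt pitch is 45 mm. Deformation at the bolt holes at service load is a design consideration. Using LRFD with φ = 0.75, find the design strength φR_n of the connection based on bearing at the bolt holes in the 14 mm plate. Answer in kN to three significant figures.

200 kN

Per bolt r_n = 1.2 l_c t F_u ≤ 2.4 d t F_u; upper limit = 2.4 × 12 × 14 × 430 / 1000 = 173.4 kN.
Edge bolt: l_c = 20 − 14/2 = 13 mm → 1.2 × 13 × 14 × 430 / 1000 = 93.91 → r_n = 93.91 kN.
Interior bolts: l_c = 45 − 14 = 31 mm → 1.2 × 31 × 14 × 430 / 1000 = 223.9 → r_n = 173.4 kN.
R_n = 1 × 93.91 + 1 × 173.4 = 267.3 kN.
Design strength φR_n = 0.75 × 267.3 = 200 kN.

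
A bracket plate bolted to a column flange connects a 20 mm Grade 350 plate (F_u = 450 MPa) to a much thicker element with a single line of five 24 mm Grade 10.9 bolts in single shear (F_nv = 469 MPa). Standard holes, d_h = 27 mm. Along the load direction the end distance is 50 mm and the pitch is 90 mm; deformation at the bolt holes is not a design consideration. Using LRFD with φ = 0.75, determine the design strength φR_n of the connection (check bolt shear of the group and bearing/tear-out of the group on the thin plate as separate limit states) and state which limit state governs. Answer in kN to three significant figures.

Bolt shear: A_b = π·24²/4 = 452.4 mm²; R_n = 469 × 452.4 × 5 × 1 / 1000 = 1061 kN → 0.75 × 1061 = 796 kN.
Bearing (1.5 l_c t F_u ≤ 3.0 d t F_u): upper limit = 3.0·24·20·450 / 1000 = 648 kN.
  Edge l_c = 50 − 27/2 = 36.5 → r_n = 492.8 kN; interior l_c = 90 − 27 = 63 → r_n = 648 kN.
  R_n,bearing = 1·492.8 + 4·648 = 3085 kN → 0.75 × 3085 = 2310 kN.
Bolt shear governs: 796 kN.

796 kN (bolt shear governs)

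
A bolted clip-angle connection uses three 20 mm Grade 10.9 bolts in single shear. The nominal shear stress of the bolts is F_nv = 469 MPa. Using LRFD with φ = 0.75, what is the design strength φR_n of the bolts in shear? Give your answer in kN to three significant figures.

A_b = π × 20² / 4 = 314.2 mm².
R_n = F_nv · A_b · n · n_s = 469 × 314.2 × 3 × 1 / 1000 = 442 kN.
Design strength φR_n = 0.75 × 442 = 332 kN.

332 kN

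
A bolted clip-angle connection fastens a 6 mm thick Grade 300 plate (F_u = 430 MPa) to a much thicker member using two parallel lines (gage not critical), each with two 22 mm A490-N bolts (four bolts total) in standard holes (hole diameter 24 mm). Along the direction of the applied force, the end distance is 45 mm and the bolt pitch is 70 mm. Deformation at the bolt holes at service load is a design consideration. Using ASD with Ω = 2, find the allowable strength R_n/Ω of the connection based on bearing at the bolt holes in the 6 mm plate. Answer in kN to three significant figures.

Per bolt r_n = 1.2 l_c t F_u ≤ 2.4 d t F_u; upper limit = 2.4 × 22 × 6 × 430 / 1000 = 136.2 kN.
Edge bolt: l_c = 45 − 24/2 = 33 mm → 1.2 × 33 × 6 × 430 / 1000 = 102.2 → r_n = 102.2 kN.
Interior bolts: l_c = 70 − 24 = 46 mm → 1.2 × 46 × 6 × 430 / 1000 = 142.4 → r_n = 136.2 kN.
R_n = 2 × 102.2 + 2 × 136.2 = 476.8 kN.
Allowable strength R_n/Ω = 476.8 / 2 = 238 kN.

238 kN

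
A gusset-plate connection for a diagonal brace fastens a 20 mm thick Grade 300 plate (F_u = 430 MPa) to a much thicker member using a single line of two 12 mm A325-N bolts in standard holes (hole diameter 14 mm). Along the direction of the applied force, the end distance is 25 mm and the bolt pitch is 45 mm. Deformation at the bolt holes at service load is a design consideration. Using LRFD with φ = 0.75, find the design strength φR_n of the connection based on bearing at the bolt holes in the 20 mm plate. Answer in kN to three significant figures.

Per bolt r_n = 1.2 l_c t F_u ≤ 2.4 d t F_u; upper limit = 2.4 × 12 × 20 × 430 / 1000 = 247.7 kN.
Edge bolt: l_c = 25 − 14/2 = 18 mm → 1.2 × 18 × 20 × 430 / 1000 = 185.8 → r_n = 185.8 kN.
Interior bolts: l_c = 45 − 14 = 31 mm → 1.2 × 31 × 20 × 430 / 1000 = 319.9 → r_n = 247.7 kN.
R_n = 1 × 185.8 + 1 × 247.7 = 433.4 kN.
Design strength φR_n = 0.75 × 433.4 = 325 kN.

325 kN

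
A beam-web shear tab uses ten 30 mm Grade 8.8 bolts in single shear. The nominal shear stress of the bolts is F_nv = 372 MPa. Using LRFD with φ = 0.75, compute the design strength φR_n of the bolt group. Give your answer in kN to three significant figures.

1970 kN

A_b = π × 30² / 4 = 706.9 mm².
R_n = F_nv · A_b · n · n_s = 372 × 706.9 × 10 × 1 / 1000 = 2630 kN.
Design strength φR_n = 0.75 × 2630 = 1970 kN.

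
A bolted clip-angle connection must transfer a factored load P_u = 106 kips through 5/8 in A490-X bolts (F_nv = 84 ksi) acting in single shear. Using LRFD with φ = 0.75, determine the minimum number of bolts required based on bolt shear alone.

A_b = π·0.625²/4 = 0.3068 in².
Per-bolt design strength φR_n = 0.75 × 84 × 0.3068 × 1 = 19.33 kips.
n ≥ 106 / 19.33 = 5.484 → use 6 bolts.

6 bolts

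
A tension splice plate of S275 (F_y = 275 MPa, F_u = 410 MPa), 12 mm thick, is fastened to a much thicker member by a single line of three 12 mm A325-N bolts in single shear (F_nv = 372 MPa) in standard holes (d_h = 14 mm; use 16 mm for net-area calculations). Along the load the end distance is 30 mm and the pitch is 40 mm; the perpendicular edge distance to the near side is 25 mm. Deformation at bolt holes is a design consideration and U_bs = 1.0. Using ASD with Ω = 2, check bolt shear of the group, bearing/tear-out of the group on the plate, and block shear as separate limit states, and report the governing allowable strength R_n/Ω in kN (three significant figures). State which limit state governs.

63.1 kN (bolt shear governs)

Bolt shear: A_b = π·12²/4 = 113.1 mm²; R_n = 372 × 113.1 × 3 × 1 / 1000 = 126.2 kN → 126.2 / 2 = 63.1 kN.
Bearing: edge l_c = 23, r_n = 135.8 kN; interior l_c = 26, r_n = 141.7 kN; R_n = 135.8 + 2·141.7 = 419.2 kN → 210 kN.
Block shear: A_gv = 1320, A_nv = 840, A_nt = 204 mm²; R_n = min(0.6F_uA_nv, 0.6F_yA_gv) + U_bs·F_u·A_nt = 290.3 kN → 145 kN.
Bolt shear governs: 63.1 kN.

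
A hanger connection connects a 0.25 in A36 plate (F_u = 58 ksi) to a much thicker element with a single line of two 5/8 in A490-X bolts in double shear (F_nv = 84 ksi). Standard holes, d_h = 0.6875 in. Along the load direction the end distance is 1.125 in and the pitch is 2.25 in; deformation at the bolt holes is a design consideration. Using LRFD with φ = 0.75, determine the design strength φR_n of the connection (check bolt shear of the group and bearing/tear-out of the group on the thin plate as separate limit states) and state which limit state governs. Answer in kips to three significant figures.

26.5 kips (bearing governs)

Bolt shear: A_b = π·0.625²/4 = 0.3068 in²; R_n = 84 × 0.3068 × 2 × 2 = 103.1 kips → 0.75 × 103.1 = 77.3 kips.
Bearing (1.2 l_c t F_u ≤ 2.4 d t F_u): upper limit = 2.4·0.625·0.25·58 = 21.75 kips.
  Edge l_c = 1.125 − 0.6875/2 = 0.7812 → r_n = 13.59 kips; interior l_c = 2.25 − 0.6875 = 1.562 → r_n = 21.75 kips.
  R_n,bearing = 1·13.59 + 1·21.75 = 35.34 kips → 0.75 × 35.34 = 26.5 kips.
Bearing governs: 26.5 kips.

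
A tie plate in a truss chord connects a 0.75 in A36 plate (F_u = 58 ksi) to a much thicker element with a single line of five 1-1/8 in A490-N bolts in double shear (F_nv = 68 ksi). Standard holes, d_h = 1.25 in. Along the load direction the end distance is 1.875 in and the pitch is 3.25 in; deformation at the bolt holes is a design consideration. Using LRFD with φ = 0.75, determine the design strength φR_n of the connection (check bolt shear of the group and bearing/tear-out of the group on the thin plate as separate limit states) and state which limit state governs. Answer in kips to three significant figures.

Bolt shear: A_b = π·1.125²/4 = 0.994 in²; R_n = 68 × 0.994 × 5 × 2 = 675.9 kips → 0.75 × 675.9 = 507 kips.
Bearing (1.2 l_c t F_u ≤ 2.4 d t F_u): upper limit = 2.4·1.125·0.75·58 = 117.4 kips.
  Edge l_c = 1.875 − 1.25/2 = 1.25 → r_n = 65.25 kips; interior l_c = 3.25 − 1.25 = 2 → r_n = 104.4 kips.
  R_n,bearing = 1·65.25 + 4·104.4 = 482.8 kips → 0.75 × 482.8 = 362 kips.
Bearing governs: 362 kips.

362 kips (bearing governs)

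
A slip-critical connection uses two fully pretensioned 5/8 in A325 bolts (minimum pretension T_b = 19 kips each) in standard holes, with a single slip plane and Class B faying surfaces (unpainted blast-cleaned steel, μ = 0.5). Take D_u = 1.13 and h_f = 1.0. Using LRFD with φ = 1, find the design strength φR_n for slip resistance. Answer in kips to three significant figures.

21.5 kips

R_n = μ · D_u · h_f · T_b · n_s · n_b = 0.5 × 1.13 × 1.0 × 19 × 1 × 2 = 21.47 kips.
Design strength φR_n = 1 × 21.47 = 21.5 kips.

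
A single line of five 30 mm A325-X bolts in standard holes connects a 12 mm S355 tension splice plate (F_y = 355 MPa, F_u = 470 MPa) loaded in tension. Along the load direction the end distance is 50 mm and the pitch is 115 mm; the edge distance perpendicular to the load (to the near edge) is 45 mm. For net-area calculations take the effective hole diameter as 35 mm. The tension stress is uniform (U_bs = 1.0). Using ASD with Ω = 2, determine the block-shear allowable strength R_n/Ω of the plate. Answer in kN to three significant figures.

674 kN

Shear plane L_v = 50 + 4·115 = 510 mm; A_gv = 510 × 12 = 6120 mm².
A_nv = (510 − 4.5·35) × 12 = 4230 mm².
A_nt = (45 − 0.5·35) × 12 = 330 mm².
0.6 F_u A_nv = 1193 kN; 0.6 F_y A_gv = 1304 kN → shear rupture governs the shear term.
R_n = 1193 + 1.0 × 470 × 330 / 1000 = 1348 kN.
Allowable strength R_n/Ω = 1348 / 2 = 674 kN.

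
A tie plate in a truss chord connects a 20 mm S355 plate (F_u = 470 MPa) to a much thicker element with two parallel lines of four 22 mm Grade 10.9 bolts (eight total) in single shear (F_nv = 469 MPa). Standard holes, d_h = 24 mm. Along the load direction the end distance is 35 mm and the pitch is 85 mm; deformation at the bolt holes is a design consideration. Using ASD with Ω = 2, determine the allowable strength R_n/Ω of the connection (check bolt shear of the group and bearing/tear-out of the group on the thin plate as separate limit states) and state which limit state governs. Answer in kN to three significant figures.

713 kN (bolt shear governs)

Bolt shear: A_b = π·22²/4 = 380.1 mm²; R_n = 469 × 380.1 × 8 × 1 / 1000 = 1426 kN → 1426 / 2 = 713 kN.
Bearing (1.2 l_c t F_u ≤ 2.4 d t F_u): upper limit = 2.4·22·20·470 / 1000 = 496.3 kN.
  Edge l_c = 35 − 24/2 = 23 → r_n = 259.4 kN; interior l_c = 85 − 24 = 61 → r_n = 496.3 kN.
  R_n,bearing = 2·259.4 + 6·496.3 = 3497 kN → 3497 / 2 = 1750 kN.
Bolt shear governs: 713 kN.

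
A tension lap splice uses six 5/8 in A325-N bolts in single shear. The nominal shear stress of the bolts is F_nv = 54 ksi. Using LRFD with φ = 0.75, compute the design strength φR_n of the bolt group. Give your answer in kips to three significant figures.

A_b = π × 0.625² / 4 = 0.3068 in².
R_n = F_nv · A_b · n · n_s = 54 × 0.3068 × 6 × 1 = 99.4 kips.
Design strength φR_n = 0.75 × 99.4 = 74.6 kips.

74.6 kips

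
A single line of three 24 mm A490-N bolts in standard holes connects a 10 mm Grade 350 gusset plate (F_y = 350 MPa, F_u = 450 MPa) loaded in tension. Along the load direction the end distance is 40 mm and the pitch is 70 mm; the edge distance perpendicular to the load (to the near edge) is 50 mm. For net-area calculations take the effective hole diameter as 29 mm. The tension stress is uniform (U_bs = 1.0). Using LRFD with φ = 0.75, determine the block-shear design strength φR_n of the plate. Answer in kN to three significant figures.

Shear plane L_v = 40 + 2·70 = 180 mm; A_gv = 180 × 10 = 1800 mm².
A_nv = (180 − 2.5·29) × 10 = 1075 mm².
A_nt = (50 − 0.5·29) × 10 = 355 mm².
0.6 F_u A_nv = 290.2 kN; 0.6 F_y A_gv = 378 kN → shear rupture governs the shear term.
R_n = 290.2 + 1.0 × 450 × 355 / 1000 = 450 kN.
Design strength φR_n = 0.75 × 450 = 338 kN.

338 kN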